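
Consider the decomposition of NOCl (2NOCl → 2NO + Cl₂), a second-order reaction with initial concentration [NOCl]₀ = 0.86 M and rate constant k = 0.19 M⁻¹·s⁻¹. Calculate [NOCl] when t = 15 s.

0.2492 M

Step 1: For a second-order reaction: 1/[NOCl] = 1/[NOCl]₀ + kt
Step 2: 1/[NOCl] = 1/0.86 + 0.19 × 15
Step 3: 1/[NOCl] = 1.163 + 2.85 = 4.013
Step 4: [NOCl] = 1/4.013 = 0.2492 M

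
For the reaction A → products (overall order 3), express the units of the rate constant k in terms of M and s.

M⁻²·s⁻¹

Step 1: For overall order n, rate = k × (concentration)^n.
Step 2: Rate has units M·s⁻¹; concentration term has units M^3.
Step 3: k = rate / (concentration)^n, so units of k = M^(1-3)·s⁻¹ = M⁻²·s⁻¹.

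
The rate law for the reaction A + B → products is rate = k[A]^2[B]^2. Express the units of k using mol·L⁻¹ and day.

(mol·L⁻¹)⁻³·day⁻¹

Step 1: Overall order = 2 + 2 = 4.
Step 2: rate has units mol·L⁻¹·day⁻¹; [A]^2[B]^2 has units (mol·L⁻¹)^4.
Step 3: k = rate/([A]^2[B]^2), so units of k = (mol·L⁻¹)^(1-4)·day⁻¹ = (mol·L⁻¹)⁻³·day⁻¹.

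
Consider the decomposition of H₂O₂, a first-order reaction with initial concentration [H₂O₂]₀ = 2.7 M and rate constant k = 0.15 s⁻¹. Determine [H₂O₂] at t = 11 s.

0.5185 M

Step 1: For a first-order reaction: [H₂O₂] = [H₂O₂]₀ × e^(-kt)
Step 2: [H₂O₂] = 2.7 × e^(-0.15 × 11)
Step 3: [H₂O₂] = 2.7 × e^(-1.65)
Step 4: [H₂O₂] = 2.7 × 0.19205 = 0.5185 M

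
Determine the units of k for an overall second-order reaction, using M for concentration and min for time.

M⁻¹·min⁻¹

Step 1: For overall order n, rate = k × (concentration)^n.
Step 2: Rate has units M·min⁻¹; concentration term has units M^2.
Step 3: k = rate / (concentration)^n, so units of k = M^(1-2)·min⁻¹ = M⁻¹·min⁻¹.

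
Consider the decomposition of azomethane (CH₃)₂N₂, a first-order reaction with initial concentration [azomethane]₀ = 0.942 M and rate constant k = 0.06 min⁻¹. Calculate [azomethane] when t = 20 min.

0.2837 M

Step 1: For a first-order reaction: [azomethane] = [azomethane]₀ × e^(-kt)
Step 2: [azomethane] = 0.942 × e^(-0.06 × 20)
Step 3: [azomethane] = 0.942 × e^(-1.2)
Step 4: [azomethane] = 0.942 × 0.301194 = 0.2837 M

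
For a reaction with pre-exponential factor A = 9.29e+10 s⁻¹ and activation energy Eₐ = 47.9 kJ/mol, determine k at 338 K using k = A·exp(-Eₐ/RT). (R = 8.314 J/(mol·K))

3.68e+03 s⁻¹

Step 1: Use the Arrhenius equation: k = A × exp(-Eₐ/RT)
Step 2: Convert Eₐ to J/mol: 47.9 kJ/mol = 47900 J/mol
Step 3: Calculate the exponent: -Eₐ/(RT) = -47900/(8.314 × 338) = -17.04546
Step 4: k = 9.29e+10 × exp(-17.04546)
Step 5: k = 9.29e+10 × 3.95595e-08 = 3.6751e+03 s⁻¹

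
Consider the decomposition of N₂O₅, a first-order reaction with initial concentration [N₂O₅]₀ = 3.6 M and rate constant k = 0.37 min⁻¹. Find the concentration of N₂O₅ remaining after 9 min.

0.1289 M

Step 1: For a first-order reaction: [N₂O₅] = [N₂O₅]₀ × e^(-kt)
Step 2: [N₂O₅] = 3.6 × e^(-0.37 × 9)
Step 3: [N₂O₅] = 3.6 × e^(-3.33)
Step 4: [N₂O₅] = 3.6 × 0.0357931 = 0.1289 M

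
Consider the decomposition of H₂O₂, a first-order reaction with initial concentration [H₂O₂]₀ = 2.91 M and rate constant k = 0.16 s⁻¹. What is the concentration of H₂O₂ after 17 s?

0.1917 M

Step 1: For a first-order reaction: [H₂O₂] = [H₂O₂]₀ × e^(-kt)
Step 2: [H₂O₂] = 2.91 × e^(-0.16 × 17)
Step 3: [H₂O₂] = 2.91 × e^(-2.72)
Step 4: [H₂O₂] = 2.91 × 0.0658748 = 0.1917 M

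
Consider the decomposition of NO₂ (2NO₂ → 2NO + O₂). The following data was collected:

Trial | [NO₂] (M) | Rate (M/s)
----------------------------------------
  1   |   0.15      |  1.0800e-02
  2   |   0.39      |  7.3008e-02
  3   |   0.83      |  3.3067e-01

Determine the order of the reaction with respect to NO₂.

second order (2)

Step 1: Compare trials to find order n where rate₂/rate₁ = ([NO₂]₂/[NO₂]₁)^n
Step 2: rate₂/rate₁ = 7.3008e-02/1.0800e-02 = 6.76
Step 3: [NO₂]₂/[NO₂]₁ = 0.39/0.15 = 2.6
Step 4: n = ln(6.76)/ln(2.6) = 2.00 ≈ 2
Step 5: The reaction is second order in NO₂.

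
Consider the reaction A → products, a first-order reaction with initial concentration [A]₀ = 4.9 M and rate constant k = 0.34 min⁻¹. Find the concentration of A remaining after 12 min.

0.08285 M

Step 1: For a first-order reaction: [A] = [A]₀ × e^(-kt)
Step 2: [A] = 4.9 × e^(-0.34 × 12)
Step 3: [A] = 4.9 × e^(-4.08)
Step 4: [A] = 4.9 × 0.0169075 = 0.08285 M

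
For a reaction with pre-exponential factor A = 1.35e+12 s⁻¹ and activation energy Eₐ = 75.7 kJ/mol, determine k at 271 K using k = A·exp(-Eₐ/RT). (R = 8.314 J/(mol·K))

3.46e-03 s⁻¹

Step 1: Use the Arrhenius equation: k = A × exp(-Eₐ/RT)
Step 2: Convert Eₐ to J/mol: 75.7 kJ/mol = 75700 J/mol
Step 3: Calculate the exponent: -Eₐ/(RT) = -75700/(8.314 × 271) = -33.59824
Step 4: k = 1.35e+12 × exp(-33.59824)
Step 5: k = 1.35e+12 × 2.56135e-15 = 3.4578e-03 s⁻¹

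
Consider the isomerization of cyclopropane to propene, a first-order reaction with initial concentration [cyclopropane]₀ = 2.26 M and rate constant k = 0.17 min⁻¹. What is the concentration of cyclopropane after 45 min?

0.001076 M

Step 1: For a first-order reaction: [cyclopropane] = [cyclopropane]₀ × e^(-kt)
Step 2: [cyclopropane] = 2.26 × e^(-0.17 × 45)
Step 3: [cyclopropane] = 2.26 × e^(-7.65)
Step 4: [cyclopropane] = 2.26 × 0.000476044 = 0.001076 M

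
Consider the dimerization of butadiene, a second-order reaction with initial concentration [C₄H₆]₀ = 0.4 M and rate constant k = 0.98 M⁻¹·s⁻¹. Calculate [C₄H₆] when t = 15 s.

0.05814 M

Step 1: For a second-order reaction: 1/[C₄H₆] = 1/[C₄H₆]₀ + kt
Step 2: 1/[C₄H₆] = 1/0.4 + 0.98 × 15
Step 3: 1/[C₄H₆] = 2.5 + 14.7 = 17.2
Step 4: [C₄H₆] = 1/17.2 = 0.05814 M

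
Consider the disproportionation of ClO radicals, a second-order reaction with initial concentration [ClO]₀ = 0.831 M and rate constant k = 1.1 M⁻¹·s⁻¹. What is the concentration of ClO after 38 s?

0.02325 M

Step 1: For a second-order reaction: 1/[ClO] = 1/[ClO]₀ + kt
Step 2: 1/[ClO] = 1/0.831 + 1.1 × 38
Step 3: 1/[ClO] = 1.203 + 41.8 = 43
Step 4: [ClO] = 1/43 = 0.02325 M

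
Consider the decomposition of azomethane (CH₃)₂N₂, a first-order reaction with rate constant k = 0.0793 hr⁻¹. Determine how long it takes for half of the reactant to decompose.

8.741 hr

Step 1: For a first-order reaction, t₁/₂ = ln(2)/k
Step 2: t₁/₂ = ln(2)/0.0793
Step 3: t₁/₂ = 0.6931/0.0793 = 8.741 hr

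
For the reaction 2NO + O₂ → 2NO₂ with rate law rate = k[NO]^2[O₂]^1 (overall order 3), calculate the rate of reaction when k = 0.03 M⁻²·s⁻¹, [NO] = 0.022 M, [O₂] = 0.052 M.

7.55e-07 M/s

Step 1: The rate law is rate = k[NO]^2[O₂]^1, overall order = 2+1 = 3
Step 2: Substitute values: rate = 0.03 × (0.022)^2 × (0.052)^1
Step 3: rate = 0.03 × 0.000484 × 0.052 = 7.5504e-07 M/s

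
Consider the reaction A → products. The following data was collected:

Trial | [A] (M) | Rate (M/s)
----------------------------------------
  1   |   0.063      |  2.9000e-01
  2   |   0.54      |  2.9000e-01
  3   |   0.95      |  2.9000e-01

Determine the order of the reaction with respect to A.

zeroth order (0)

Step 1: Compare trials - when concentration changes, rate stays constant.
Step 2: rate₂/rate₁ = 2.9000e-01/2.9000e-01 = 1
Step 3: [A]₂/[A]₁ = 0.54/0.063 = 8.571
Step 4: Since rate ratio ≈ (conc ratio)^0, the reaction is zeroth order.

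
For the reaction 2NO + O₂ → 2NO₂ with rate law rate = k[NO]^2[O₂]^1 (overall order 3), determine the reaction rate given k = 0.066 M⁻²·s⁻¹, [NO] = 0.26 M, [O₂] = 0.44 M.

0.001963 M/s

Step 1: The rate law is rate = k[NO]^2[O₂]^1, overall order = 2+1 = 3
Step 2: Substitute values: rate = 0.066 × (0.26)^2 × (0.44)^1
Step 3: rate = 0.066 × 0.0676 × 0.44 = 0.0019631 M/s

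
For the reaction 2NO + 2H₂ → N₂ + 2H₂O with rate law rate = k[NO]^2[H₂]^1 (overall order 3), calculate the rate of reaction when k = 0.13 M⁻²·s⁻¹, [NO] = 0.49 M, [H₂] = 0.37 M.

0.01155 M/s

Step 1: The rate law is rate = k[NO]^2[H₂]^1, overall order = 2+1 = 3
Step 2: Substitute values: rate = 0.13 × (0.49)^2 × (0.37)^1
Step 3: rate = 0.13 × 0.2401 × 0.37 = 0.0115488 M/s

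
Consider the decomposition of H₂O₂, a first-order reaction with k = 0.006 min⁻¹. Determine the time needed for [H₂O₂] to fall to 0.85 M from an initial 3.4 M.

231 min

Step 1: For first-order: t = ln([H₂O₂]₀/[H₂O₂])/k
Step 2: t = ln(3.4/0.85)/0.006
Step 3: t = ln(4)/0.006
Step 4: t = 1.386/0.006 = 231 min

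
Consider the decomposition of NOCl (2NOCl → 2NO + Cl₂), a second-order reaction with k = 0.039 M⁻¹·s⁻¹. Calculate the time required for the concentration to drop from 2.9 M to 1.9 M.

4.654 s

Step 1: For second-order: t = (1/[NOCl] - 1/[NOCl]₀)/k
Step 2: t = (1/1.9 - 1/2.9)/0.039
Step 3: t = (0.5263 - 0.3448)/0.039
Step 4: t = 0.1815/0.039 = 4.654 s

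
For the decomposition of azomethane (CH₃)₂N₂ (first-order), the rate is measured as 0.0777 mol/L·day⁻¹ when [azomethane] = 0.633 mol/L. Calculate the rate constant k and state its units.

0.1227 day⁻¹

Step 1: rate = k[azomethane]^1, so k = rate / [azomethane]^1.
Step 2: k = 0.0777 / (0.633)^1 = 0.0777 / 0.633.
Step 3: k = 0.1227 day⁻¹.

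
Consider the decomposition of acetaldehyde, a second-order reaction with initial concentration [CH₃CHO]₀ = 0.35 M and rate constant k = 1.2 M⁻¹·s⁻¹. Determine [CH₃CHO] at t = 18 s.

0.04089 M

Step 1: For a second-order reaction: 1/[CH₃CHO] = 1/[CH₃CHO]₀ + kt
Step 2: 1/[CH₃CHO] = 1/0.35 + 1.2 × 18
Step 3: 1/[CH₃CHO] = 2.857 + 21.6 = 24.46
Step 4: [CH₃CHO] = 1/24.46 = 0.04089 M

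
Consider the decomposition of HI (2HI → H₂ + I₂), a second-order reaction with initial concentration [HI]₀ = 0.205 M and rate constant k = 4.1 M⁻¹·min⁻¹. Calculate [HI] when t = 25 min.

0.009313 M

Step 1: For a second-order reaction: 1/[HI] = 1/[HI]₀ + kt
Step 2: 1/[HI] = 1/0.205 + 4.1 × 25
Step 3: 1/[HI] = 4.878 + 102.5 = 107.4
Step 4: [HI] = 1/107.4 = 0.009313 M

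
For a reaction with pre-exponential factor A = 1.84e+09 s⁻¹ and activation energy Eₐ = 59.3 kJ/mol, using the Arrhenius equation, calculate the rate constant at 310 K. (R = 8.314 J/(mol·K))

1.87e-01 s⁻¹

Step 1: Use the Arrhenius equation: k = A × exp(-Eₐ/RT)
Step 2: Convert Eₐ to J/mol: 59.3 kJ/mol = 59300 J/mol
Step 3: Calculate the exponent: -Eₐ/(RT) = -59300/(8.314 × 310) = -23.00822
Step 4: k = 1.84e+09 × exp(-23.00822)
Step 5: k = 1.84e+09 × 1.01779e-10 = 1.8727e-01 s⁻¹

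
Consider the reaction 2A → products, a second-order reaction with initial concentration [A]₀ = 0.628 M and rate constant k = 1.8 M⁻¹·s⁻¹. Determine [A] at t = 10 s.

0.05104 M

Step 1: For a second-order reaction: 1/[A] = 1/[A]₀ + kt
Step 2: 1/[A] = 1/0.628 + 1.8 × 10
Step 3: 1/[A] = 1.592 + 18 = 19.59
Step 4: [A] = 1/19.59 = 0.05104 M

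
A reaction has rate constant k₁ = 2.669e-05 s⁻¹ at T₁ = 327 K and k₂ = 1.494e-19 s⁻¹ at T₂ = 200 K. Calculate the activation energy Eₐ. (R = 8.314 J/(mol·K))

140.5 kJ/mol

Step 1: Use the two-temperature Arrhenius form: ln(k₂/k₁) = -Eₐ/R × (1/T₂ - 1/T₁)
Step 2: ln(k₂/k₁) = ln(1.494e-19/2.669e-05) = ln(5.5976e-15) = -32.8164
Step 3: 1/T₂ - 1/T₁ = 1/200 - 1/327 = 1.941896e-03 K⁻¹
Step 4: Eₐ = -R × ln(k₂/k₁) / (1/T₂ - 1/T₁) = -8.314 × -32.8164 / 1.941896e-03
Step 5: Eₐ = 1.4050e+05 J/mol = 140.5 kJ/mol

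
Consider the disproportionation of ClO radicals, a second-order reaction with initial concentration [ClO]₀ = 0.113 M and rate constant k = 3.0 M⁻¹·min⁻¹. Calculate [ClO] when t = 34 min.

0.009021 M

Step 1: For a second-order reaction: 1/[ClO] = 1/[ClO]₀ + kt
Step 2: 1/[ClO] = 1/0.113 + 3.0 × 34
Step 3: 1/[ClO] = 8.85 + 102 = 110.8
Step 4: [ClO] = 1/110.8 = 0.009021 M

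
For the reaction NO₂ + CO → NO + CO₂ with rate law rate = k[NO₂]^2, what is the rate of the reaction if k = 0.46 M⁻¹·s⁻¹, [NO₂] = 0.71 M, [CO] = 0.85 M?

0.2319 M/s

Step 1: The rate law is rate = k[NO₂]^2
Step 2: Note that the rate does not depend on [CO] (zero order in CO).
Step 3: rate = 0.46 × (0.71)^2 = 0.231886 M/s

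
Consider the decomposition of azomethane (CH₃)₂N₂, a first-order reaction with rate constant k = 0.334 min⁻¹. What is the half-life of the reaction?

2.075 min

Step 1: For a first-order reaction, t₁/₂ = ln(2)/k
Step 2: t₁/₂ = ln(2)/0.334
Step 3: t₁/₂ = 0.6931/0.334 = 2.075 min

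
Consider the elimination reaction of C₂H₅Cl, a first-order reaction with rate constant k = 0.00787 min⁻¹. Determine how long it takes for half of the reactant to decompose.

88.07 min

Step 1: For a first-order reaction, t₁/₂ = ln(2)/k
Step 2: t₁/₂ = ln(2)/0.00787
Step 3: t₁/₂ = 0.6931/0.00787 = 88.07 min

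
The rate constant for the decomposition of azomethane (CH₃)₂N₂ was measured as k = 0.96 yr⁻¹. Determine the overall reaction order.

first order (1)

Step 1: The units of k for an nth-order reaction are (concentration)^(1-n)·(time)⁻¹.
Step 2: Here k has units yr⁻¹, so the concentration exponent is 0.
Step 3: 1 - n = 0 ⇒ n = 1. The reaction is first order.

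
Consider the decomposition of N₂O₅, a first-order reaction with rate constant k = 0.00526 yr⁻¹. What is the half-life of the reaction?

131.8 yr

Step 1: For a first-order reaction, t₁/₂ = ln(2)/k
Step 2: t₁/₂ = ln(2)/0.00526
Step 3: t₁/₂ = 0.6931/0.00526 = 131.8 yr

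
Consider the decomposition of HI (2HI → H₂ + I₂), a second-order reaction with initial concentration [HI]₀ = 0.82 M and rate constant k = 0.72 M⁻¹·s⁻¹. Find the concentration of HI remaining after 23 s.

0.05624 M

Step 1: For a second-order reaction: 1/[HI] = 1/[HI]₀ + kt
Step 2: 1/[HI] = 1/0.82 + 0.72 × 23
Step 3: 1/[HI] = 1.22 + 16.56 = 17.78
Step 4: [HI] = 1/17.78 = 0.05624 M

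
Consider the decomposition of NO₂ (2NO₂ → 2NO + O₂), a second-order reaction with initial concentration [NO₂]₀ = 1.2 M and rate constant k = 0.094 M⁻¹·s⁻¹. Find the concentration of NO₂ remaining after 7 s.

0.6705 M

Step 1: For a second-order reaction: 1/[NO₂] = 1/[NO₂]₀ + kt
Step 2: 1/[NO₂] = 1/1.2 + 0.094 × 7
Step 3: 1/[NO₂] = 0.8333 + 0.658 = 1.491
Step 4: [NO₂] = 1/1.491 = 0.6705 M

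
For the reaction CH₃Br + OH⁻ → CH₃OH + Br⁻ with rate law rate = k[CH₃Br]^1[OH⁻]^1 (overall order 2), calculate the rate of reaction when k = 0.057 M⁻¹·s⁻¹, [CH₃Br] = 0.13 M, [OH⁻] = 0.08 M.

0.0005928 M/s

Step 1: The rate law is rate = k[CH₃Br]^1[OH⁻]^1, overall order = 1+1 = 2
Step 2: Substitute values: rate = 0.057 × (0.13)^1 × (0.08)^1
Step 3: rate = 0.057 × 0.13 × 0.08 = 0.0005928 M/s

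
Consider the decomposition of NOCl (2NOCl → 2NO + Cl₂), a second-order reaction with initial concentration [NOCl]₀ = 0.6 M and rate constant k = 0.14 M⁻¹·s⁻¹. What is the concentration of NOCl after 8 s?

0.3589 M

Step 1: For a second-order reaction: 1/[NOCl] = 1/[NOCl]₀ + kt
Step 2: 1/[NOCl] = 1/0.6 + 0.14 × 8
Step 3: 1/[NOCl] = 1.667 + 1.12 = 2.787
Step 4: [NOCl] = 1/2.787 = 0.3589 M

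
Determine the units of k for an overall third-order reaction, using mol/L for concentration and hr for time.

(mol/L)⁻²·hr⁻¹

Step 1: For overall order n, rate = k × (concentration)^n.
Step 2: Rate has units mol/L·hr⁻¹; concentration term has units (mol/L)^3.
Step 3: k = rate / (concentration)^n, so units of k = (mol/L)^(1-3)·hr⁻¹ = (mol/L)⁻²·hr⁻¹.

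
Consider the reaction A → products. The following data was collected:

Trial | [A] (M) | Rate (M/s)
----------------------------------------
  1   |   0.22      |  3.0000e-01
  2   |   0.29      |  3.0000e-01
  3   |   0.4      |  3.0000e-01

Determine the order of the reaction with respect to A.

zeroth order (0)

Step 1: Compare trials - when concentration changes, rate stays constant.
Step 2: rate₂/rate₁ = 3.0000e-01/3.0000e-01 = 1
Step 3: [A]₂/[A]₁ = 0.29/0.22 = 1.318
Step 4: Since rate ratio ≈ (conc ratio)^0, the reaction is zeroth order.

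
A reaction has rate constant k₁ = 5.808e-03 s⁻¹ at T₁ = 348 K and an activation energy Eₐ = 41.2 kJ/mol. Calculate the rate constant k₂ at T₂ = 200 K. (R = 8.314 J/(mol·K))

1.540e-07 s⁻¹

Step 1: Use the two-temperature Arrhenius form: ln(k₂/k₁) = -Eₐ/R × (1/T₂ - 1/T₁)
Step 2: Convert Eₐ to J/mol: 41.2 kJ/mol = 41200 J/mol
Step 3: 1/T₂ - 1/T₁ = 1/200 - 1/348 = 2.126437e-03 K⁻¹
Step 4: ln(k₂/k₁) = -41200/8.314 × 2.126437e-03 = -10.53755
Step 5: k₂ = k₁ × exp(-10.53755) = 5.808e-03 × 2.65216e-05 = 1.540e-07 s⁻¹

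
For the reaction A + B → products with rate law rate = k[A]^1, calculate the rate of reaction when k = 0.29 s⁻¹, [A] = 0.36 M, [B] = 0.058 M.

0.1044 M/s

Step 1: The rate law is rate = k[A]^1
Step 2: Note that the rate does not depend on [B] (zero order in B).
Step 3: rate = 0.29 × (0.36)^1 = 0.1044 M/s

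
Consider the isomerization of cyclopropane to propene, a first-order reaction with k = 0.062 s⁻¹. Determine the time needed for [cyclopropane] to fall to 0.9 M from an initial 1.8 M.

11.18 s

Step 1: For first-order: t = ln([cyclopropane]₀/[cyclopropane])/k
Step 2: t = ln(1.8/0.9)/0.062
Step 3: t = ln(2)/0.062
Step 4: t = 0.6931/0.062 = 11.18 s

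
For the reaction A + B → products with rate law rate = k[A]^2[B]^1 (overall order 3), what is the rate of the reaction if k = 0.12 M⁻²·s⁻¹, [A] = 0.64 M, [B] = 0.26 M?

0.01278 M/s

Step 1: The rate law is rate = k[A]^2[B]^1, overall order = 2+1 = 3
Step 2: Substitute values: rate = 0.12 × (0.64)^2 × (0.26)^1
Step 3: rate = 0.12 × 0.4096 × 0.26 = 0.0127795 M/s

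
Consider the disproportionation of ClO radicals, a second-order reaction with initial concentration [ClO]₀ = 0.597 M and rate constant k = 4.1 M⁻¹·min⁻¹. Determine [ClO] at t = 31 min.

0.007765 M

Step 1: For a second-order reaction: 1/[ClO] = 1/[ClO]₀ + kt
Step 2: 1/[ClO] = 1/0.597 + 4.1 × 31
Step 3: 1/[ClO] = 1.675 + 127.1 = 128.8
Step 4: [ClO] = 1/128.8 = 0.007765 M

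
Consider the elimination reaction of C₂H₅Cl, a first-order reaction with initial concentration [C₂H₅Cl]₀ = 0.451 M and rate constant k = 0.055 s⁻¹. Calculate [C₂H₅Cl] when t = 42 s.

0.04477 M

Step 1: For a first-order reaction: [C₂H₅Cl] = [C₂H₅Cl]₀ × e^(-kt)
Step 2: [C₂H₅Cl] = 0.451 × e^(-0.055 × 42)
Step 3: [C₂H₅Cl] = 0.451 × e^(-2.31)
Step 4: [C₂H₅Cl] = 0.451 × 0.0992613 = 0.04477 M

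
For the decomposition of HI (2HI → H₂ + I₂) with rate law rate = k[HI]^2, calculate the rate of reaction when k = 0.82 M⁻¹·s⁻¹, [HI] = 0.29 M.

0.06896 M/s

Step 1: Identify the rate law: rate = k[HI]^2
Step 2: Substitute values: rate = 0.82 × (0.29)^2
Step 3: Calculate: rate = 0.82 × 0.0841 = 0.068962 M/s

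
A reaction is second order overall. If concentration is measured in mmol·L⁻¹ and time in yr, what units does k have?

(mmol·L⁻¹)⁻¹·yr⁻¹

Step 1: For overall order n, rate = k × (concentration)^n.
Step 2: Rate has units mmol·L⁻¹·yr⁻¹; concentration term has units (mmol·L⁻¹)^2.
Step 3: k = rate / (concentration)^n, so units of k = (mmol·L⁻¹)^(1-2)·yr⁻¹ = (mmol·L⁻¹)⁻¹·yr⁻¹.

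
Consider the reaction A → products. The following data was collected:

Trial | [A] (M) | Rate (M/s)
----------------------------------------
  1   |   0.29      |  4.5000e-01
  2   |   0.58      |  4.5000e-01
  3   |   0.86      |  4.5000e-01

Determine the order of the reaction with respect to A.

zeroth order (0)

Step 1: Compare trials - when concentration changes, rate stays constant.
Step 2: rate₂/rate₁ = 4.5000e-01/4.5000e-01 = 1
Step 3: [A]₂/[A]₁ = 0.58/0.29 = 2
Step 4: Since rate ratio ≈ (conc ratio)^0, the reaction is zeroth order.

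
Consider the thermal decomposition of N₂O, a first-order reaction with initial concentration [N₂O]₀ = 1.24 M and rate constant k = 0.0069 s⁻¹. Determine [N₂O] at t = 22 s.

1.065 M

Step 1: For a first-order reaction: [N₂O] = [N₂O]₀ × e^(-kt)
Step 2: [N₂O] = 1.24 × e^(-0.0069 × 22)
Step 3: [N₂O] = 1.24 × e^(-0.1518)
Step 4: [N₂O] = 1.24 × 0.85916 = 1.065 M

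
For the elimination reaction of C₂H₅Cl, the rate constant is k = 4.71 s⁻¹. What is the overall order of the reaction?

first order (1)

Step 1: The units of k for an nth-order reaction are (concentration)^(1-n)·(time)⁻¹.
Step 2: Here k has units s⁻¹, so the concentration exponent is 0.
Step 3: 1 - n = 0 ⇒ n = 1. The reaction is first order.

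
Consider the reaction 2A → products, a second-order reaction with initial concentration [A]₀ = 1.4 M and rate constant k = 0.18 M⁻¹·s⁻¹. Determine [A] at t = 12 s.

0.3479 M

Step 1: For a second-order reaction: 1/[A] = 1/[A]₀ + kt
Step 2: 1/[A] = 1/1.4 + 0.18 × 12
Step 3: 1/[A] = 0.7143 + 2.16 = 2.874
Step 4: [A] = 1/2.874 = 0.3479 M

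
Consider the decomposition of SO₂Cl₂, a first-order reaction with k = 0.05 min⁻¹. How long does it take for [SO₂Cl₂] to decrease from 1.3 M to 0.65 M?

13.86 min

Step 1: For first-order: t = ln([SO₂Cl₂]₀/[SO₂Cl₂])/k
Step 2: t = ln(1.3/0.65)/0.05
Step 3: t = ln(2)/0.05
Step 4: t = 0.6931/0.05 = 13.86 min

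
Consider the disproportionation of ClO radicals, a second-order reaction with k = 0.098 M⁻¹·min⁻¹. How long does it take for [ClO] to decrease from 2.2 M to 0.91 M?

6.575 min

Step 1: For second-order: t = (1/[ClO] - 1/[ClO]₀)/k
Step 2: t = (1/0.91 - 1/2.2)/0.098
Step 3: t = (1.099 - 0.4545)/0.098
Step 4: t = 0.6444/0.098 = 6.575 min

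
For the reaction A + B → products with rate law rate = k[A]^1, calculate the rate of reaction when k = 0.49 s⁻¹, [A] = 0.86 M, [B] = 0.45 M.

0.4214 M/s

Step 1: The rate law is rate = k[A]^1
Step 2: Note that the rate does not depend on [B] (zero order in B).
Step 3: rate = 0.49 × (0.86)^1 = 0.4214 M/s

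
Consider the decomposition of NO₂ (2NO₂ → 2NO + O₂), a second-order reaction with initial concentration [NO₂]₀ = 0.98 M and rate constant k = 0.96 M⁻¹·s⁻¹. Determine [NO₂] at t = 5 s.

0.1718 M

Step 1: For a second-order reaction: 1/[NO₂] = 1/[NO₂]₀ + kt
Step 2: 1/[NO₂] = 1/0.98 + 0.96 × 5
Step 3: 1/[NO₂] = 1.02 + 4.8 = 5.82
Step 4: [NO₂] = 1/5.82 = 0.1718 M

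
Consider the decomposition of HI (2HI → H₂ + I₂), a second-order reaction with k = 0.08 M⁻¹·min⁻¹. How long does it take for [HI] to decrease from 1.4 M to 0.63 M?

10.91 min

Step 1: For second-order: t = (1/[HI] - 1/[HI]₀)/k
Step 2: t = (1/0.63 - 1/1.4)/0.08
Step 3: t = (1.587 - 0.7143)/0.08
Step 4: t = 0.873/0.08 = 10.91 min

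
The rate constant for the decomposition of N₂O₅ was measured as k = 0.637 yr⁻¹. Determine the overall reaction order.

first order (1)

Step 1: The units of k for an nth-order reaction are (concentration)^(1-n)·(time)⁻¹.
Step 2: Here k has units yr⁻¹, so the concentration exponent is 0.
Step 3: 1 - n = 0 ⇒ n = 1. The reaction is first order.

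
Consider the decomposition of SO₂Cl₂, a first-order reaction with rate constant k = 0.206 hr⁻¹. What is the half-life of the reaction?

3.365 hr

Step 1: For a first-order reaction, t₁/₂ = ln(2)/k
Step 2: t₁/₂ = ln(2)/0.206
Step 3: t₁/₂ = 0.6931/0.206 = 3.365 hr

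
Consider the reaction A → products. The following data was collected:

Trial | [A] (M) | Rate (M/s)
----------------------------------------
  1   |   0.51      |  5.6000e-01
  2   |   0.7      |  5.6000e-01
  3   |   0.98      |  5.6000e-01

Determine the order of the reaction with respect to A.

zeroth order (0)

Step 1: Compare trials - when concentration changes, rate stays constant.
Step 2: rate₂/rate₁ = 5.6000e-01/5.6000e-01 = 1
Step 3: [A]₂/[A]₁ = 0.7/0.51 = 1.373
Step 4: Since rate ratio ≈ (conc ratio)^0, the reaction is zeroth order.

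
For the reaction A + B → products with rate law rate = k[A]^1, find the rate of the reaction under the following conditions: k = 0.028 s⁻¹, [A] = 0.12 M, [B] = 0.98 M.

0.00336 M/s

Step 1: The rate law is rate = k[A]^1
Step 2: Note that the rate does not depend on [B] (zero order in B).
Step 3: rate = 0.028 × (0.12)^1 = 0.00336 M/s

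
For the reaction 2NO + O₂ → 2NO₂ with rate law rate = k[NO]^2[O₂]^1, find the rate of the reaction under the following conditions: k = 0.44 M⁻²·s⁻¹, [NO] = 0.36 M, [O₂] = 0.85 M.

0.04847 M/s

Step 1: The rate law is rate = k[NO]^2[O₂]^1
Step 2: Substitute: rate = 0.44 × (0.36)^2 × (0.85)^1
Step 3: rate = 0.44 × 0.1296 × 0.85 = 0.0484704 M/s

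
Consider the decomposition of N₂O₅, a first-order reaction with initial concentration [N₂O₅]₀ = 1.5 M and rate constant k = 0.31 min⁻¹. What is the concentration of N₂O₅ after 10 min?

0.06757 M

Step 1: For a first-order reaction: [N₂O₅] = [N₂O₅]₀ × e^(-kt)
Step 2: [N₂O₅] = 1.5 × e^(-0.31 × 10)
Step 3: [N₂O₅] = 1.5 × e^(-3.1)
Step 4: [N₂O₅] = 1.5 × 0.0450492 = 0.06757 M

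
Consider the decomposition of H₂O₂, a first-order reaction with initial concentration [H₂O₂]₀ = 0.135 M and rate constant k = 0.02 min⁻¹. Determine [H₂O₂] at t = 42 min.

0.05828 M

Step 1: For a first-order reaction: [H₂O₂] = [H₂O₂]₀ × e^(-kt)
Step 2: [H₂O₂] = 0.135 × e^(-0.02 × 42)
Step 3: [H₂O₂] = 0.135 × e^(-0.84)
Step 4: [H₂O₂] = 0.135 × 0.431711 = 0.05828 M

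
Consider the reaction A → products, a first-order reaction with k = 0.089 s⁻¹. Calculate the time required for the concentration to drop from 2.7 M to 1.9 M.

3.948 s

Step 1: For first-order: t = ln([A]₀/[A])/k
Step 2: t = ln(2.7/1.9)/0.089
Step 3: t = ln(1.421)/0.089
Step 4: t = 0.3514/0.089 = 3.948 s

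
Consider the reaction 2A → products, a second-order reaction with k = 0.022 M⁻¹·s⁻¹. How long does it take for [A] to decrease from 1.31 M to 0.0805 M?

530 s

Step 1: For second-order: t = (1/[A] - 1/[A]₀)/k
Step 2: t = (1/0.0805 - 1/1.31)/0.022
Step 3: t = (12.42 - 0.7634)/0.022
Step 4: t = 11.66/0.022 = 530 s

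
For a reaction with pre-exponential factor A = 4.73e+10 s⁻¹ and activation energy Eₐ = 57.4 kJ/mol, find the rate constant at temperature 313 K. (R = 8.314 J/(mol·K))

1.25e+01 s⁻¹

Step 1: Use the Arrhenius equation: k = A × exp(-Eₐ/RT)
Step 2: Convert Eₐ to J/mol: 57.4 kJ/mol = 57400 J/mol
Step 3: Calculate the exponent: -Eₐ/(RT) = -57400/(8.314 × 313) = -22.05756
Step 4: k = 4.73e+10 × exp(-22.05756)
Step 5: k = 4.73e+10 × 2.63344e-10 = 1.2456e+01 s⁻¹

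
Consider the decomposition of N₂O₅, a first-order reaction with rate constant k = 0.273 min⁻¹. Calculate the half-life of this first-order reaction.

2.539 min

Step 1: For a first-order reaction, t₁/₂ = ln(2)/k
Step 2: t₁/₂ = ln(2)/0.273
Step 3: t₁/₂ = 0.6931/0.273 = 2.539 min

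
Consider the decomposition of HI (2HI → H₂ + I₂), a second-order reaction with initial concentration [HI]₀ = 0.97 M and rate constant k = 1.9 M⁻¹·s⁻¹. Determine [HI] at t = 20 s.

0.02562 M

Step 1: For a second-order reaction: 1/[HI] = 1/[HI]₀ + kt
Step 2: 1/[HI] = 1/0.97 + 1.9 × 20
Step 3: 1/[HI] = 1.031 + 38 = 39.03
Step 4: [HI] = 1/39.03 = 0.02562 M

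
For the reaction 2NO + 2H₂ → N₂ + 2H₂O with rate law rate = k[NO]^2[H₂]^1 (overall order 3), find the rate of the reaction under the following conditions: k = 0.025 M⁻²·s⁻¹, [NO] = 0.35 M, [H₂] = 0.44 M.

0.001347 M/s

Step 1: The rate law is rate = k[NO]^2[H₂]^1, overall order = 2+1 = 3
Step 2: Substitute values: rate = 0.025 × (0.35)^2 × (0.44)^1
Step 3: rate = 0.025 × 0.1225 × 0.44 = 0.0013475 M/s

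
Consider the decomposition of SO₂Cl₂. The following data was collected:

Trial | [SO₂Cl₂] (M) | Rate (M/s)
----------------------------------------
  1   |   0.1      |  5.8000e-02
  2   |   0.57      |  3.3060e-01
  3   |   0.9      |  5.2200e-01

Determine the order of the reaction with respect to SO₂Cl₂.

first order (1)

Step 1: Compare trials to find order n where rate₂/rate₁ = ([SO₂Cl₂]₂/[SO₂Cl₂]₁)^n
Step 2: rate₂/rate₁ = 3.3060e-01/5.8000e-02 = 5.7
Step 3: [SO₂Cl₂]₂/[SO₂Cl₂]₁ = 0.57/0.1 = 5.7
Step 4: n = ln(5.7)/ln(5.7) = 1.00 ≈ 1
Step 5: The reaction is first order in SO₂Cl₂.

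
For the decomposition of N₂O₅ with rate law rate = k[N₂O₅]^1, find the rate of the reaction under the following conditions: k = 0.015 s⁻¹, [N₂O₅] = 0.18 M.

0.0027 M/s

Step 1: Identify the rate law: rate = k[N₂O₅]^1
Step 2: Substitute values: rate = 0.015 × (0.18)^1
Step 3: Calculate: rate = 0.015 × 0.18 = 0.0027 M/s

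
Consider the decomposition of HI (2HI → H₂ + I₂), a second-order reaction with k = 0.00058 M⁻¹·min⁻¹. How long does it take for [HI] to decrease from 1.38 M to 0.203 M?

7244 min

Step 1: For second-order: t = (1/[HI] - 1/[HI]₀)/k
Step 2: t = (1/0.203 - 1/1.38)/0.00058
Step 3: t = (4.926 - 0.7246)/0.00058
Step 4: t = 4.201/0.00058 = 7244 min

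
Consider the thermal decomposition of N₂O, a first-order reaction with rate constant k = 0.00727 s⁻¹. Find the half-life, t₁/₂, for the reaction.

95.34 s

Step 1: For a first-order reaction, t₁/₂ = ln(2)/k
Step 2: t₁/₂ = ln(2)/0.00727
Step 3: t₁/₂ = 0.6931/0.00727 = 95.34 s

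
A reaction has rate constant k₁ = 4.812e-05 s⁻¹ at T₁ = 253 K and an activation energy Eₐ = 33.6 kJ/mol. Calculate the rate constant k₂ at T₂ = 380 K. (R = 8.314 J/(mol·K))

1.002e-02 s⁻¹

Step 1: Use the two-temperature Arrhenius form: ln(k₂/k₁) = -Eₐ/R × (1/T₂ - 1/T₁)
Step 2: Convert Eₐ to J/mol: 33.6 kJ/mol = 33600 J/mol
Step 3: 1/T₂ - 1/T₁ = 1/380 - 1/253 = -1.320990e-03 K⁻¹
Step 4: ln(k₂/k₁) = -33600/8.314 × -1.320990e-03 = 5.33862
Step 5: k₂ = k₁ × exp(5.33862) = 4.812e-05 × 2.08225e+02 = 1.002e-02 s⁻¹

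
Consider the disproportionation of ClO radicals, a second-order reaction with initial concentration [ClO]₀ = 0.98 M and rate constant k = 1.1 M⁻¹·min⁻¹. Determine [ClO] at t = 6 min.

0.1312 M

Step 1: For a second-order reaction: 1/[ClO] = 1/[ClO]₀ + kt
Step 2: 1/[ClO] = 1/0.98 + 1.1 × 6
Step 3: 1/[ClO] = 1.02 + 6.6 = 7.62
Step 4: [ClO] = 1/7.62 = 0.1312 M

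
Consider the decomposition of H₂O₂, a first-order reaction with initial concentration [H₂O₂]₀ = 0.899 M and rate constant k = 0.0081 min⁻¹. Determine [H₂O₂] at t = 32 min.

0.6937 M

Step 1: For a first-order reaction: [H₂O₂] = [H₂O₂]₀ × e^(-kt)
Step 2: [H₂O₂] = 0.899 × e^(-0.0081 × 32)
Step 3: [H₂O₂] = 0.899 × e^(-0.2592)
Step 4: [H₂O₂] = 0.899 × 0.771669 = 0.6937 M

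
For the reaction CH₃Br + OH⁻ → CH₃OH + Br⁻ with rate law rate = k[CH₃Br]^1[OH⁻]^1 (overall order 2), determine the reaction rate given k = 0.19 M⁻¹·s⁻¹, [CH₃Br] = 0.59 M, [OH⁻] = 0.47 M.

0.05269 M/s

Step 1: The rate law is rate = k[CH₃Br]^1[OH⁻]^1, overall order = 1+1 = 2
Step 2: Substitute values: rate = 0.19 × (0.59)^1 × (0.47)^1
Step 3: rate = 0.19 × 0.59 × 0.47 = 0.052687 M/s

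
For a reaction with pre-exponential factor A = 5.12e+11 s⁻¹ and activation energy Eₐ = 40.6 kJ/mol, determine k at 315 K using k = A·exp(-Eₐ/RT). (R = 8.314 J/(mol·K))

9.47e+04 s⁻¹

Step 1: Use the Arrhenius equation: k = A × exp(-Eₐ/RT)
Step 2: Convert Eₐ to J/mol: 40.6 kJ/mol = 40600 J/mol
Step 3: Calculate the exponent: -Eₐ/(RT) = -40600/(8.314 × 315) = -15.50263
Step 4: k = 5.12e+11 × exp(-15.50263)
Step 5: k = 5.12e+11 × 1.85052e-07 = 9.4747e+04 s⁻¹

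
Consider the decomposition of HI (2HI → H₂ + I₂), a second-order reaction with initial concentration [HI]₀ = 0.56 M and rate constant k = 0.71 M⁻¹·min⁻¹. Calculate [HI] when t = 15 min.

0.08041 M

Step 1: For a second-order reaction: 1/[HI] = 1/[HI]₀ + kt
Step 2: 1/[HI] = 1/0.56 + 0.71 × 15
Step 3: 1/[HI] = 1.786 + 10.65 = 12.44
Step 4: [HI] = 1/12.44 = 0.08041 M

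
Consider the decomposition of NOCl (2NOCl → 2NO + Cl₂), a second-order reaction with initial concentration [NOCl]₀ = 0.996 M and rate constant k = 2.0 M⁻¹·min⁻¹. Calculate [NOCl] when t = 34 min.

0.01449 M

Step 1: For a second-order reaction: 1/[NOCl] = 1/[NOCl]₀ + kt
Step 2: 1/[NOCl] = 1/0.996 + 2.0 × 34
Step 3: 1/[NOCl] = 1.004 + 68 = 69
Step 4: [NOCl] = 1/69 = 0.01449 M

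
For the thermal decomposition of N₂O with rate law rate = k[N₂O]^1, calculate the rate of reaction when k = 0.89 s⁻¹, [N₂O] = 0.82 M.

0.7298 M/s

Step 1: Identify the rate law: rate = k[N₂O]^1
Step 2: Substitute values: rate = 0.89 × (0.82)^1
Step 3: Calculate: rate = 0.89 × 0.82 = 0.7298 M/s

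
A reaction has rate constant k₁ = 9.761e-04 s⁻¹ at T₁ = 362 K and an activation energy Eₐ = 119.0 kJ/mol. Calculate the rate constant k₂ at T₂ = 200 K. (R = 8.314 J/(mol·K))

1.203e-17 s⁻¹

Step 1: Use the two-temperature Arrhenius form: ln(k₂/k₁) = -Eₐ/R × (1/T₂ - 1/T₁)
Step 2: Convert Eₐ to J/mol: 119.0 kJ/mol = 119000 J/mol
Step 3: 1/T₂ - 1/T₁ = 1/200 - 1/362 = 2.237569e-03 K⁻¹
Step 4: ln(k₂/k₁) = -119000/8.314 × 2.237569e-03 = -32.02679
Step 5: k₂ = k₁ × exp(-32.02679) = 9.761e-04 × 1.23294e-14 = 1.203e-17 s⁻¹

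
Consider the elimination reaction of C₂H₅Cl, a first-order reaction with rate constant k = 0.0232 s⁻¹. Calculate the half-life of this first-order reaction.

29.88 s

Step 1: For a first-order reaction, t₁/₂ = ln(2)/k
Step 2: t₁/₂ = ln(2)/0.0232
Step 3: t₁/₂ = 0.6931/0.0232 = 29.88 s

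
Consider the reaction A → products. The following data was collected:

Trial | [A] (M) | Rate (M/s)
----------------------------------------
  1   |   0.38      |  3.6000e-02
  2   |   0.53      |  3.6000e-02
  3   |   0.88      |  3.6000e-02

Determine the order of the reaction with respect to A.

zeroth order (0)

Step 1: Compare trials - when concentration changes, rate stays constant.
Step 2: rate₂/rate₁ = 3.6000e-02/3.6000e-02 = 1
Step 3: [A]₂/[A]₁ = 0.53/0.38 = 1.395
Step 4: Since rate ratio ≈ (conc ratio)^0, the reaction is zeroth order.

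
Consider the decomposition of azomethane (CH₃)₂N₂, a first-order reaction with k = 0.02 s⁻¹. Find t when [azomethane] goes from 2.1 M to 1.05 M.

34.66 s

Step 1: For first-order: t = ln([azomethane]₀/[azomethane])/k
Step 2: t = ln(2.1/1.05)/0.02
Step 3: t = ln(2)/0.02
Step 4: t = 0.6931/0.02 = 34.66 s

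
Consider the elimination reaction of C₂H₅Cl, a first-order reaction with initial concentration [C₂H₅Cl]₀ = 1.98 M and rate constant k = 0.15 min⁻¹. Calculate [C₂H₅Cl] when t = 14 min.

0.2425 M

Step 1: For a first-order reaction: [C₂H₅Cl] = [C₂H₅Cl]₀ × e^(-kt)
Step 2: [C₂H₅Cl] = 1.98 × e^(-0.15 × 14)
Step 3: [C₂H₅Cl] = 1.98 × e^(-2.1)
Step 4: [C₂H₅Cl] = 1.98 × 0.122456 = 0.2425 M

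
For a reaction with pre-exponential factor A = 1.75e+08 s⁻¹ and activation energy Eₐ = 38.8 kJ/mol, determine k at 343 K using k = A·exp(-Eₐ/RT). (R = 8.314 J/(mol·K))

2.16e+02 s⁻¹

Step 1: Use the Arrhenius equation: k = A × exp(-Eₐ/RT)
Step 2: Convert Eₐ to J/mol: 38.8 kJ/mol = 38800 J/mol
Step 3: Calculate the exponent: -Eₐ/(RT) = -38800/(8.314 × 343) = -13.60591
Step 4: k = 1.75e+08 × exp(-13.60591)
Step 5: k = 1.75e+08 × 1.23319e-06 = 2.1581e+02 s⁻¹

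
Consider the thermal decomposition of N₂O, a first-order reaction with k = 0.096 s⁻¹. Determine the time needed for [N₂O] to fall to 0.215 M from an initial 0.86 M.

14.44 s

Step 1: For first-order: t = ln([N₂O]₀/[N₂O])/k
Step 2: t = ln(0.86/0.215)/0.096
Step 3: t = ln(4)/0.096
Step 4: t = 1.386/0.096 = 14.44 s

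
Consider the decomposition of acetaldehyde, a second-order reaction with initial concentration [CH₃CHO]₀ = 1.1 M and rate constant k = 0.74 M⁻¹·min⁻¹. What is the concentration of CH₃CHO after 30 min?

0.04327 M

Step 1: For a second-order reaction: 1/[CH₃CHO] = 1/[CH₃CHO]₀ + kt
Step 2: 1/[CH₃CHO] = 1/1.1 + 0.74 × 30
Step 3: 1/[CH₃CHO] = 0.9091 + 22.2 = 23.11
Step 4: [CH₃CHO] = 1/23.11 = 0.04327 M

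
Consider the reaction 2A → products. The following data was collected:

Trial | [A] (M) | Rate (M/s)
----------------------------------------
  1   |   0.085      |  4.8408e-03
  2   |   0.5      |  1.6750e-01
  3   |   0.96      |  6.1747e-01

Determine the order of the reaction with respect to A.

second order (2)

Step 1: Compare trials to find order n where rate₂/rate₁ = ([A]₂/[A]₁)^n
Step 2: rate₂/rate₁ = 1.6750e-01/4.8408e-03 = 34.6
Step 3: [A]₂/[A]₁ = 0.5/0.085 = 5.882
Step 4: n = ln(34.6)/ln(5.882) = 2.00 ≈ 2
Step 5: The reaction is second order in A.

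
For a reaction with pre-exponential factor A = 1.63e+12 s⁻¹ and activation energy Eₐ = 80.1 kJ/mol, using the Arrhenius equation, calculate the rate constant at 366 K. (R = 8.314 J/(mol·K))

6.03e+00 s⁻¹

Step 1: Use the Arrhenius equation: k = A × exp(-Eₐ/RT)
Step 2: Convert Eₐ to J/mol: 80.1 kJ/mol = 80100 J/mol
Step 3: Calculate the exponent: -Eₐ/(RT) = -80100/(8.314 × 366) = -26.32337
Step 4: k = 1.63e+12 × exp(-26.32337)
Step 5: k = 1.63e+12 × 3.69748e-12 = 6.0269e+00 s⁻¹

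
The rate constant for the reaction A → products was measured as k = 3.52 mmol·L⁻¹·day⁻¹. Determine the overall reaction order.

zeroth order (0)

Step 1: The units of k for an nth-order reaction are (concentration)^(1-n)·(time)⁻¹.
Step 2: Here k has units mmol·L⁻¹·day⁻¹, so the concentration exponent is 1.
Step 3: 1 - n = 1 ⇒ n = 0. The reaction is zeroth order.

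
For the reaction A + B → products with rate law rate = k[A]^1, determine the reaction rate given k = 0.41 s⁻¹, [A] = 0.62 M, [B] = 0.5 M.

0.2542 M/s

Step 1: The rate law is rate = k[A]^1
Step 2: Note that the rate does not depend on [B] (zero order in B).
Step 3: rate = 0.41 × (0.62)^1 = 0.2542 M/s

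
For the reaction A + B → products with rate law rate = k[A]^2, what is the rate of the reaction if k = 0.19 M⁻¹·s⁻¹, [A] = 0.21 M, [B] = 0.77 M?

0.008379 M/s

Step 1: The rate law is rate = k[A]^2
Step 2: Note that the rate does not depend on [B] (zero order in B).
Step 3: rate = 0.19 × (0.21)^2 = 0.008379 M/s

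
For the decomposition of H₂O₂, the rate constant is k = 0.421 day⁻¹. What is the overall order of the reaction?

first order (1)

Step 1: The units of k for an nth-order reaction are (concentration)^(1-n)·(time)⁻¹.
Step 2: Here k has units day⁻¹, so the concentration exponent is 0.
Step 3: 1 - n = 0 ⇒ n = 1. The reaction is first order.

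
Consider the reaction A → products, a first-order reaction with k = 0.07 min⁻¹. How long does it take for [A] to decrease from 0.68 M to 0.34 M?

9.902 min

Step 1: For first-order: t = ln([A]₀/[A])/k
Step 2: t = ln(0.68/0.34)/0.07
Step 3: t = ln(2)/0.07
Step 4: t = 0.6931/0.07 = 9.902 min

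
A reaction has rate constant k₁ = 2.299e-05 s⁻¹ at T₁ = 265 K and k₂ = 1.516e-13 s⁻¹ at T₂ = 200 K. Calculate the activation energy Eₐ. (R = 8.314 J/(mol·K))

127.7 kJ/mol

Step 1: Use the two-temperature Arrhenius form: ln(k₂/k₁) = -Eₐ/R × (1/T₂ - 1/T₁)
Step 2: ln(k₂/k₁) = ln(1.516e-13/2.299e-05) = ln(6.59417e-09) = -18.8371
Step 3: 1/T₂ - 1/T₁ = 1/200 - 1/265 = 1.226415e-03 K⁻¹
Step 4: Eₐ = -R × ln(k₂/k₁) / (1/T₂ - 1/T₁) = -8.314 × -18.8371 / 1.226415e-03
Step 5: Eₐ = 1.2770e+05 J/mol = 127.7 kJ/mol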